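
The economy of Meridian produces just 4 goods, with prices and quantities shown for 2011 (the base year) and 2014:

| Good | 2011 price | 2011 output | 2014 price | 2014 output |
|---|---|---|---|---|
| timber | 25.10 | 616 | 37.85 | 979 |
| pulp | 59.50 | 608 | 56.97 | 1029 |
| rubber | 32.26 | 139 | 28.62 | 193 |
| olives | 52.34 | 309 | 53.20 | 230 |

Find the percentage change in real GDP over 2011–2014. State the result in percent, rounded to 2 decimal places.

43.94%

Real GDP 2011 = Nominal GDP 2011 = 25.10·616 + 59.50·608 + 32.26·139 + 52.34·309 = 72294.80.
Real GDP 2014 (at 2011 prices) = 25.10·979 + 59.50·1029 + 32.26·193 + 52.34·230 = 104062.78.
Real growth = 104062.78/72294.80 − 1 = 0.4394.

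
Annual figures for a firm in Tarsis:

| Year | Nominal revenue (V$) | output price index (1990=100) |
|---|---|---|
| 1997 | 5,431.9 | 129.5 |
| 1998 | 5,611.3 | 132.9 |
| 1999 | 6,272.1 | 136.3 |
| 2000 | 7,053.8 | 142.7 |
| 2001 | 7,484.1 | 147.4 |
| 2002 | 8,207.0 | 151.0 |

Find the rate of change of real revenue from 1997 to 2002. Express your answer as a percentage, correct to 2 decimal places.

29.58%

Real revenue 1997 = 5431.9/1.295 = 4194.52.
Real revenue 2002 = 8207.0/1.510 = 5435.10.
Change = 5435.10/4194.52 − 1 = 0.2958.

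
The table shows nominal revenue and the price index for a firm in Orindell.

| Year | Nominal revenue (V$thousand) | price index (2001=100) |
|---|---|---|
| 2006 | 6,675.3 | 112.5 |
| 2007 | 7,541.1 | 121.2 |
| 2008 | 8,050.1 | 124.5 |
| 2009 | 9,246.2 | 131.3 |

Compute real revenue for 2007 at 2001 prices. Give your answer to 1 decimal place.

Real revenue 2007 = 7541.1 / 1.212 = 6222.03.

V$6,222.0 thousand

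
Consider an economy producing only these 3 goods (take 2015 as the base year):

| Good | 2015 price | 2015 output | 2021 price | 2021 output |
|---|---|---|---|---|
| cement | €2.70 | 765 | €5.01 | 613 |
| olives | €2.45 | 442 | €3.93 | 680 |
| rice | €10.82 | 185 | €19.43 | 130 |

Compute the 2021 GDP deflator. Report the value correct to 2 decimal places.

Nominal GDP 2021 = 5.01·613 + 3.93·680 + 19.43·130 = 8269.43.
Real GDP 2021 (at 2015 prices) = 2.70·613 + 2.45·680 + 10.82·130 = 4727.70.
Deflator = Nominal/Real × 100 = 8269.43/4727.70 × 100 = 174.914.

174.91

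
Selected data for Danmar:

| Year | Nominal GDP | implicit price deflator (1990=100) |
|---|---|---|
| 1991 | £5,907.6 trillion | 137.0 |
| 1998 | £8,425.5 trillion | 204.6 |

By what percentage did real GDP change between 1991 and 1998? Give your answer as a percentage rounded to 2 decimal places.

-4.50%

Deflate each year: 1991 → 5907.6/1.370 = 4312.12; 1998 → 8425.5/2.046 = 4118.04.
So real GDP changed by 4118.04/4312.12 − 1 = -0.0450, i.e. -4.50%.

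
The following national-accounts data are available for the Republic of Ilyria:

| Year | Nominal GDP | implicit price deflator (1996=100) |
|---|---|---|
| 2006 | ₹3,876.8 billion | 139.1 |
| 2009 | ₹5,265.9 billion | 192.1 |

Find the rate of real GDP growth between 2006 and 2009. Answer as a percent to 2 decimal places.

-1.64%

Deflate each year: 2006 → 3876.8/1.391 = 2787.06; 2009 → 5265.9/1.921 = 2741.23.
So real GDP changed by 2741.23/2787.06 − 1 = -0.0164, i.e. -1.64%.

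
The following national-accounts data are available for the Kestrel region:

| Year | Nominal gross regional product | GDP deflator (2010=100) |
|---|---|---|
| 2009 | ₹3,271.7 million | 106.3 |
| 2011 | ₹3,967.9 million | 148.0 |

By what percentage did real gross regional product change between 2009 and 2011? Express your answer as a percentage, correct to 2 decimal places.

Deflate each year: 2009 → 3271.7/1.063 = 3077.80; 2011 → 3967.9/1.480 = 2681.01.
So real gross regional product changed by 2681.01/3077.80 − 1 = -0.1289, i.e. -12.89%.

-12.89%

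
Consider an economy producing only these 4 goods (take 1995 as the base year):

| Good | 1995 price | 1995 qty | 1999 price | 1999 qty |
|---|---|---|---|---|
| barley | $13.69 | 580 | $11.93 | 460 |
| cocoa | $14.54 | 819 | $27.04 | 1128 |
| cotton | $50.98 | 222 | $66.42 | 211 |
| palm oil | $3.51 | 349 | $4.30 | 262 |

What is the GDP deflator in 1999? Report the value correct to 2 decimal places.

148.74

Nominal GDP 1999 = 11.93·460 + 27.04·1128 + 66.42·211 + 4.30·262 = 51130.14.
Real GDP 1999 (at 1995 prices) = 13.69·460 + 14.54·1128 + 50.98·211 + 3.51·262 = 34374.92.
Deflator = Nominal/Real × 100 = 51130.14/34374.92 × 100 = 148.743.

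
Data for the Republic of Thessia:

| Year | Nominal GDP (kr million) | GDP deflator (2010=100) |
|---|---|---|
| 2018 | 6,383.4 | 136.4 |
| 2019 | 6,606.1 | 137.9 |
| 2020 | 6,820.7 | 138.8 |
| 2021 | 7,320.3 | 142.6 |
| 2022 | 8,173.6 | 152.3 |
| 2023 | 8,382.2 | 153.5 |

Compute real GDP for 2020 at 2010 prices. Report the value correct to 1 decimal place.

kr 4,914.0 million

Real GDP 2020 = 6820.7 / 1.388 = 4914.05.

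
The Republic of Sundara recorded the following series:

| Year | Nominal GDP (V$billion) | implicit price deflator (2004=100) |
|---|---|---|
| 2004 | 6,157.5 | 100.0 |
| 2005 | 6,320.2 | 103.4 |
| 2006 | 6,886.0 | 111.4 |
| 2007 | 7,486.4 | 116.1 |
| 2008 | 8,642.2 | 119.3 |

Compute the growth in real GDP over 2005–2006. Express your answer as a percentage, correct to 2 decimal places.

1.13%

Real GDP 2005 = 6320.2/1.034 = 6112.38.
Real GDP 2006 = 6886.0/1.114 = 6181.33.
Change = 6181.33/6112.38 − 1 = 0.0113.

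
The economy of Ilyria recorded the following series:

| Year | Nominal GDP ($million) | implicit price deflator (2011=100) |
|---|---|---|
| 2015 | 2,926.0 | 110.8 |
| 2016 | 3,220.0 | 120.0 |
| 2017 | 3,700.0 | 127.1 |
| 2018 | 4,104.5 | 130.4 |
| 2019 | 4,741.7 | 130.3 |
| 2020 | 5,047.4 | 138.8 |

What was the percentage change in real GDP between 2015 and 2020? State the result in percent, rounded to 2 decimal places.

37.70%

Real GDP 2015 = 2926.0/1.108 = 2640.79.
Real GDP 2020 = 5047.4/1.388 = 3636.46.
Change = 3636.46/2640.79 − 1 = 0.3770.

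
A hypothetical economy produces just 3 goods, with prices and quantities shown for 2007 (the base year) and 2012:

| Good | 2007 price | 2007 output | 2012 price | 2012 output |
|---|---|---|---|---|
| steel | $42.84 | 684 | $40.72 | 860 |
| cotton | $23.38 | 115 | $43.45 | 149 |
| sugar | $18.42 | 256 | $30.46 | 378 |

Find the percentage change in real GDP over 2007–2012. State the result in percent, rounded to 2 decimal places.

Real GDP 2007 = Nominal GDP 2007 = 42.84·684 + 23.38·115 + 18.42·256 = 36706.78.
Real GDP 2012 (at 2007 prices) = 42.84·860 + 23.38·149 + 18.42·378 = 47288.78.
Real growth = 47288.78/36706.78 − 1 = 0.2883.

28.83%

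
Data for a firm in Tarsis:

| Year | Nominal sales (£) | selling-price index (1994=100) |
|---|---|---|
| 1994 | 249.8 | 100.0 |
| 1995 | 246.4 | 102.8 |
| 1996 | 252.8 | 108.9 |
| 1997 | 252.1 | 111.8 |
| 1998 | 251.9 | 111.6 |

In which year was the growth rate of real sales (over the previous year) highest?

1998

1995: real = 246.4/1.028 = 239.69; growth vs 1994 (249.80) = -4.05%.
1996: real = 252.8/1.089 = 232.14; growth vs 1995 (239.69) = -3.15%.
1997: real = 252.1/1.118 = 225.49; growth vs 1996 (232.14) = -2.86%.
1998: real = 251.9/1.116 = 225.72; growth vs 1997 (225.49) = 0.10%.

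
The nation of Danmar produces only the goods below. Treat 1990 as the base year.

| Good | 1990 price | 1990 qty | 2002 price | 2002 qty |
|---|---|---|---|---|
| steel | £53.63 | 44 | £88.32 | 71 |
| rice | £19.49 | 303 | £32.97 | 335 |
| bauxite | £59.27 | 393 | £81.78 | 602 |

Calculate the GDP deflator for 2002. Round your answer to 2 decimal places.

Nominal GDP 2002 = 88.32·71 + 32.97·335 + 81.78·602 = 66547.23.
Real GDP 2002 (at 1990 prices) = 53.63·71 + 19.49·335 + 59.27·602 = 46017.42.
Deflator = Nominal/Real × 100 = 66547.23/46017.42 × 100 = 144.613.

144.61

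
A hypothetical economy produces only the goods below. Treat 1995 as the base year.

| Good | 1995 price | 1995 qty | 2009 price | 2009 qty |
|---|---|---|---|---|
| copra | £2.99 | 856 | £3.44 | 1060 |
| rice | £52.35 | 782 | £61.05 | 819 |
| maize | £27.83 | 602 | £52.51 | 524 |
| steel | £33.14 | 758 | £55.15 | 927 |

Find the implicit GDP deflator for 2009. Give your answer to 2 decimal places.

144.82

Nominal GDP 2009 = 3.44·1060 + 61.05·819 + 52.51·524 + 55.15·927 = 132285.64.
Real GDP 2009 (at 1995 prices) = 2.99·1060 + 52.35·819 + 27.83·524 + 33.14·927 = 91347.75.
Deflator = Nominal/Real × 100 = 132285.64/91347.75 × 100 = 144.815.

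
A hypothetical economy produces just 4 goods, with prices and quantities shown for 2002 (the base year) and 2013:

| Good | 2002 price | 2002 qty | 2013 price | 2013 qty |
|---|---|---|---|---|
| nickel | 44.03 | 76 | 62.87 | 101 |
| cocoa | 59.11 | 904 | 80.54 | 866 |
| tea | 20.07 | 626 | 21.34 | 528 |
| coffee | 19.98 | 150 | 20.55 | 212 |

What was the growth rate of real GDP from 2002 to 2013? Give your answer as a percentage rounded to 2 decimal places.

Real GDP 2002 = Nominal GDP 2002 = 44.03·76 + 59.11·904 + 20.07·626 + 19.98·150 = 72342.54.
Real GDP 2013 (at 2002 prices) = 44.03·101 + 59.11·866 + 20.07·528 + 19.98·212 = 70469.01.
Real growth = 70469.01/72342.54 − 1 = -0.0259.

-2.59%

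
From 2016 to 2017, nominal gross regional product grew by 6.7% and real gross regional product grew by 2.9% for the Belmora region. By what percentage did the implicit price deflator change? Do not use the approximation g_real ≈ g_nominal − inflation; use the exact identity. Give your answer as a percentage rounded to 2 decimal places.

(1 + g_nom) = (1 + g_real)(1 + π), so π = 1.0670 / 1.0290 − 1 = 0.03693.

3.69%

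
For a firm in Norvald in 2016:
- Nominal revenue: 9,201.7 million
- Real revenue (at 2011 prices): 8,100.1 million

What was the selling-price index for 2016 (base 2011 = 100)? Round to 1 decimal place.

113.6

selling-price index = (Nominal / Real) × 100 = 9201.7 / 8100.1 × 100 = 113.60.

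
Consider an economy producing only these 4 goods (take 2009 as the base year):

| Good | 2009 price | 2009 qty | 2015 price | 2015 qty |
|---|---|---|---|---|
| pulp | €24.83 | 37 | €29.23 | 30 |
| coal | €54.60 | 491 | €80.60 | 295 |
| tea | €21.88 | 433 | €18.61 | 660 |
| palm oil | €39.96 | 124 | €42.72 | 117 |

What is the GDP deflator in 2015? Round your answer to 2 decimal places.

Nominal GDP 2015 = 29.23·30 + 80.60·295 + 18.61·660 + 42.72·117 = 41934.74.
Real GDP 2015 (at 2009 prices) = 24.83·30 + 54.60·295 + 21.88·660 + 39.96·117 = 35968.02.
Deflator = Nominal/Real × 100 = 41934.74/35968.02 × 100 = 116.589.

116.59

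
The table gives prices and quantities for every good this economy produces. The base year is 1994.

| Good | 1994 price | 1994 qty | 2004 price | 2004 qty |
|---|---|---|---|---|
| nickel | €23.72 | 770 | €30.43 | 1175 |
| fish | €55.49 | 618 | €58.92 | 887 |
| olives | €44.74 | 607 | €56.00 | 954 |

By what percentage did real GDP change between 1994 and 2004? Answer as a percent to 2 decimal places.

Real GDP 1994 = Nominal GDP 1994 = 23.72·770 + 55.49·618 + 44.74·607 = 79714.40.
Real GDP 2004 (at 1994 prices) = 23.72·1175 + 55.49·887 + 44.74·954 = 119772.59.
Real growth = 119772.59/79714.40 − 1 = 0.5025.

50.25%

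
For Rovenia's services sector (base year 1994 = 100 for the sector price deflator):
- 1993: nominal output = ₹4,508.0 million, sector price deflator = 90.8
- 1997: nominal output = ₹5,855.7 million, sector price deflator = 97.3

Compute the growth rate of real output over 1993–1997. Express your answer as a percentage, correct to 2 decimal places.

21.22%

Real output 1993 = 4508.0 / 0.908 = 4964.76.
Real output 1997 = 5855.7 / 0.973 = 6018.19.
Real growth = 6018.19 / 4964.76 − 1 = 0.2122.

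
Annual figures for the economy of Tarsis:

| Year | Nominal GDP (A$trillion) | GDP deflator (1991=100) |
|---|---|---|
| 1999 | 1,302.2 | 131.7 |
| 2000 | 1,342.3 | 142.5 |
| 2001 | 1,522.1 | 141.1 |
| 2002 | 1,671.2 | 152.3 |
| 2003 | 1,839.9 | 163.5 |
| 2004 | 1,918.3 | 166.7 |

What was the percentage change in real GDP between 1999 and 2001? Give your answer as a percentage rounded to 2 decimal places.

Real GDP 1999 = 1302.2/1.317 = 988.76.
Real GDP 2001 = 1522.1/1.411 = 1078.74.
Change = 1078.74/988.76 − 1 = 0.0910.

9.10%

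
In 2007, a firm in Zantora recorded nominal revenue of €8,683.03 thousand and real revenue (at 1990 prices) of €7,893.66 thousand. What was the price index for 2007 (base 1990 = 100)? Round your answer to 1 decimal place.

price index = (Nominal / Real) × 100 = 8683.03 / 7893.66 × 100 = 110.00.

110.0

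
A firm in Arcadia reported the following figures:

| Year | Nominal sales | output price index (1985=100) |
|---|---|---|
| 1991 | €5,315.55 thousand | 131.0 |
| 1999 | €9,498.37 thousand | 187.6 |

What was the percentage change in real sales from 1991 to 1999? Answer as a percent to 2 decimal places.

Real sales 1991 = 5315.55 / 1.310 = 4057.67.
Real sales 1999 = 9498.37 / 1.876 = 5063.10.
Real growth = 5063.10 / 4057.67 − 1 = 0.2478.

24.78%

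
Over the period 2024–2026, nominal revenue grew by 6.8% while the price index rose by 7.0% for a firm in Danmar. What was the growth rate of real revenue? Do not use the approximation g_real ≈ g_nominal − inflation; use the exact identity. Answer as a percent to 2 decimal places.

-0.19%

(1 + g_nom) = (1 + g_real)(1 + π), so g_real = 1.0680 / 1.0700 − 1 = -0.00187.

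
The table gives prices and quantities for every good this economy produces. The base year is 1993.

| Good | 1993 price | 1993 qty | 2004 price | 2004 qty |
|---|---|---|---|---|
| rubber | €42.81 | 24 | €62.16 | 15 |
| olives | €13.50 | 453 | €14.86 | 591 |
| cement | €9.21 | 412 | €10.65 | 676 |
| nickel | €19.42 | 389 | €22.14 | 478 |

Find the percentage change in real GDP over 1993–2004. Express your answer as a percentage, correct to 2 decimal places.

Real GDP 1993 = Nominal GDP 1993 = 42.81·24 + 13.50·453 + 9.21·412 + 19.42·389 = 18491.84.
Real GDP 2004 (at 1993 prices) = 42.81·15 + 13.50·591 + 9.21·676 + 19.42·478 = 24129.37.
Real growth = 24129.37/18491.84 − 1 = 0.3049.

30.49%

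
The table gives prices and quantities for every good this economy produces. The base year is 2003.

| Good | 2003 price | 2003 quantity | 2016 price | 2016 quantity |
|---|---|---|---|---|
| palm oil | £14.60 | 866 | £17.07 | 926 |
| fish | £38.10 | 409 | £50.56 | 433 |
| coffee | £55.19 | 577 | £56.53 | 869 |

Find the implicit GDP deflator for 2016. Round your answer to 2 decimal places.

Nominal GDP 2016 = 17.07·926 + 50.56·433 + 56.53·869 = 86823.87.
Real GDP 2016 (at 2003 prices) = 14.60·926 + 38.10·433 + 55.19·869 = 77977.01.
Deflator = Nominal/Real × 100 = 86823.87/77977.01 × 100 = 111.345.

111.35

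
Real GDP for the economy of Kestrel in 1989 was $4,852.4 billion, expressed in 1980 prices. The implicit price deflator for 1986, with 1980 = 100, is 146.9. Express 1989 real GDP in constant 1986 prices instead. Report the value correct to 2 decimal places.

Real GDP in 1986 prices = Real GDP in 1980 prices × (P_1986/P_1980) = 4852.4 × 1.469 = 7128.18.

$7,128.18 billion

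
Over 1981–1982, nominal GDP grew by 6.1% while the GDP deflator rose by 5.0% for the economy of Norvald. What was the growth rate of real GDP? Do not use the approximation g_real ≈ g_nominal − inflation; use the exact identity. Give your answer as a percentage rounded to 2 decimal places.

1.05%

(1 + g_nom) = (1 + g_real)(1 + π), so g_real = 1.0610 / 1.0500 − 1 = 0.01048.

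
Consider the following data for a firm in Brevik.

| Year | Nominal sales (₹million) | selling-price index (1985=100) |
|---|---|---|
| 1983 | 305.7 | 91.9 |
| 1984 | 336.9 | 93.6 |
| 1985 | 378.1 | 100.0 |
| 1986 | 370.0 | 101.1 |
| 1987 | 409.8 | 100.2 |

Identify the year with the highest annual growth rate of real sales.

1984: real = 336.9/0.936 = 359.94; growth vs 1983 (332.64) = 8.21%.
1985: real = 378.1/1.000 = 378.10; growth vs 1984 (359.94) = 5.05%.
1986: real = 370.0/1.011 = 365.97; growth vs 1985 (378.10) = -3.21%.
1987: real = 409.8/1.002 = 408.98; growth vs 1986 (365.97) = 11.75%.

1987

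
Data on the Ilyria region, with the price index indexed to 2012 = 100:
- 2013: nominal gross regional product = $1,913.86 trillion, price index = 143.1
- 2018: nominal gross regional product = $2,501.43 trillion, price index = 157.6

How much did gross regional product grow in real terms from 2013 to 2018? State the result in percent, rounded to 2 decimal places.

18.68%

Real gross regional product 2013 = 1913.86 / 1.431 = 1337.43.
Real gross regional product 2018 = 2501.43 / 1.576 = 1587.20.
Real growth = 1587.20 / 1337.43 − 1 = 0.1868.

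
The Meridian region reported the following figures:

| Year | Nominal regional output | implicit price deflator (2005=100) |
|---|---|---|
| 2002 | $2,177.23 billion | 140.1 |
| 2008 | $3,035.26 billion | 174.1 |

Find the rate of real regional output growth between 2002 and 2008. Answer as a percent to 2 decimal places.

12.18%

Real regional output 2002 = 2177.23 / 1.401 = 1554.05.
Real regional output 2008 = 3035.26 / 1.741 = 1743.40.
Real growth = 1743.40 / 1554.05 − 1 = 0.1218.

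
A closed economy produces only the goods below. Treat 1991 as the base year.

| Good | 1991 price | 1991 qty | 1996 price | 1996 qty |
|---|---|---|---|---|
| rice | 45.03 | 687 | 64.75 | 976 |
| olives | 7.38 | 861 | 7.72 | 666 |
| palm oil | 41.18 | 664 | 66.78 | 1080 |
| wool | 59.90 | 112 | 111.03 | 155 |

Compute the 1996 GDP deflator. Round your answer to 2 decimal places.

153.64

Nominal GDP 1996 = 64.75·976 + 7.72·666 + 66.78·1080 + 111.03·155 = 157669.57.
Real GDP 1996 (at 1991 prices) = 45.03·976 + 7.38·666 + 41.18·1080 + 59.90·155 = 102623.26.
Deflator = Nominal/Real × 100 = 157669.57/102623.26 × 100 = 153.639.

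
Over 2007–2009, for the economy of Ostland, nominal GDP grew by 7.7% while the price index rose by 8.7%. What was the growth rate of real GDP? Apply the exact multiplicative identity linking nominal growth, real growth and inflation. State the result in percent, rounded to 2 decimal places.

-0.92%

(1 + g_nom) = (1 + g_real)(1 + π), so g_real = 1.0770 / 1.0870 − 1 = -0.00920.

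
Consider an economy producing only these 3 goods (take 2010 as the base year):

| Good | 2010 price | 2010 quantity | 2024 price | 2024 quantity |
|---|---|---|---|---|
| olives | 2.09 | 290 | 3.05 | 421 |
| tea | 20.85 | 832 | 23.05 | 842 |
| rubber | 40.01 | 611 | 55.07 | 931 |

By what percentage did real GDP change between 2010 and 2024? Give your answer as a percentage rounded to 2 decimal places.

Real GDP 2010 = Nominal GDP 2010 = 2.09·290 + 20.85·832 + 40.01·611 = 42399.41.
Real GDP 2024 (at 2010 prices) = 2.09·421 + 20.85·842 + 40.01·931 = 55684.90.
Real growth = 55684.90/42399.41 − 1 = 0.3133.

31.33%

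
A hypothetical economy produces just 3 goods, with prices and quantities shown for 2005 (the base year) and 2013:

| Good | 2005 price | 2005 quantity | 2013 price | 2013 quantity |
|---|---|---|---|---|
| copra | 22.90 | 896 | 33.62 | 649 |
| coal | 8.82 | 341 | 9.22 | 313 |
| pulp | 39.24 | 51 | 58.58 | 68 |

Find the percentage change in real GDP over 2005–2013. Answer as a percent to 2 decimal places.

Real GDP 2005 = Nominal GDP 2005 = 22.90·896 + 8.82·341 + 39.24·51 = 25527.26.
Real GDP 2013 (at 2005 prices) = 22.90·649 + 8.82·313 + 39.24·68 = 20291.08.
Real growth = 20291.08/25527.26 − 1 = -0.2051.

-20.51%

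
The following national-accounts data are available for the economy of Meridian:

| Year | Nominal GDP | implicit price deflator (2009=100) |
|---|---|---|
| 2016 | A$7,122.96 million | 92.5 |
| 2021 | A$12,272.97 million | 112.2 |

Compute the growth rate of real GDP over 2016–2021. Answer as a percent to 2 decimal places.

42.05%

Real GDP 2016 = 7122.96 / 0.925 = 7700.50.
Real GDP 2021 = 12272.97 / 1.122 = 10938.48.
Real growth = 10938.48 / 7700.50 − 1 = 0.4205.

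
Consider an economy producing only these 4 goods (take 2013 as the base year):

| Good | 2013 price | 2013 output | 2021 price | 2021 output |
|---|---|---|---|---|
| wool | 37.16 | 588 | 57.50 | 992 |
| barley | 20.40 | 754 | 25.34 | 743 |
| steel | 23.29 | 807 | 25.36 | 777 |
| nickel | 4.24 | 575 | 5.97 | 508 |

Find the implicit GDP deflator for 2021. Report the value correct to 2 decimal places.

136.44

Nominal GDP 2021 = 57.50·992 + 25.34·743 + 25.36·777 + 5.97·508 = 98605.10.
Real GDP 2021 (at 2013 prices) = 37.16·992 + 20.40·743 + 23.29·777 + 4.24·508 = 72270.17.
Deflator = Nominal/Real × 100 = 98605.10/72270.17 × 100 = 136.440.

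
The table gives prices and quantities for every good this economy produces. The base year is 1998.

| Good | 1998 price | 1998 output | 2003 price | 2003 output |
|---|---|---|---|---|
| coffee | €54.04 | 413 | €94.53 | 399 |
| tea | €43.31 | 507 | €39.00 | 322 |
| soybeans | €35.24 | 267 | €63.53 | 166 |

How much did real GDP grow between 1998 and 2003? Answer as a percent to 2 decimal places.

Real GDP 1998 = Nominal GDP 1998 = 54.04·413 + 43.31·507 + 35.24·267 = 53685.77.
Real GDP 2003 (at 1998 prices) = 54.04·399 + 43.31·322 + 35.24·166 = 41357.62.
Real growth = 41357.62/53685.77 − 1 = -0.2296.

-22.96%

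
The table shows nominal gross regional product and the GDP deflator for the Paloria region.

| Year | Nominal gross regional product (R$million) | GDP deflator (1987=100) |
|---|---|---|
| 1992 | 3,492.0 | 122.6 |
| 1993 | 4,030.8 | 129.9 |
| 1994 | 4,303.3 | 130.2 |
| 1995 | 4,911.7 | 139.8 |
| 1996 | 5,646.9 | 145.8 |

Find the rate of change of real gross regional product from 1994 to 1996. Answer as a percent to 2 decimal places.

Real gross regional product 1994 = 4303.3/1.302 = 3305.15.
Real gross regional product 1996 = 5646.9/1.458 = 3873.05.
Change = 3873.05/3305.15 − 1 = 0.1718.

17.18%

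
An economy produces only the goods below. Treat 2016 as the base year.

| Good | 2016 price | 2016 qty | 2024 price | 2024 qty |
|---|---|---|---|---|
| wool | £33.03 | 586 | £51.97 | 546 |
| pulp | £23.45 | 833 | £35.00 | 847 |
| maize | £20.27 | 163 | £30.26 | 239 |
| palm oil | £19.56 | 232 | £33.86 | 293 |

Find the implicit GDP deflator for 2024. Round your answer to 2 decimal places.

Nominal GDP 2024 = 51.97·546 + 35.00·847 + 30.26·239 + 33.86·293 = 75173.74.
Real GDP 2024 (at 2016 prices) = 33.03·546 + 23.45·847 + 20.27·239 + 19.56·293 = 48472.14.
Deflator = Nominal/Real × 100 = 75173.74/48472.14 × 100 = 155.086.

155.09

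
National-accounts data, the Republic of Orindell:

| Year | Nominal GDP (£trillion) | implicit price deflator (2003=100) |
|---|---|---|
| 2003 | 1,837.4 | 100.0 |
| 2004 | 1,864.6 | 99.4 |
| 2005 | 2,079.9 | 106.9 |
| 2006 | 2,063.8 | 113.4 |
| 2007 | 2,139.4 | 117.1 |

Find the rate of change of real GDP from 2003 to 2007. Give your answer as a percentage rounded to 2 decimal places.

Real GDP 2003 = 1837.4/1.000 = 1837.40.
Real GDP 2007 = 2139.4/1.171 = 1826.99.
Change = 1826.99/1837.40 − 1 = -0.0057.

-0.57%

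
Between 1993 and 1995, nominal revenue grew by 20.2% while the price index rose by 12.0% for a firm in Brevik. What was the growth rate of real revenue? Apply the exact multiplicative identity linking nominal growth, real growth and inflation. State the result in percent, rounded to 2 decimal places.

7.32%

(1 + g_nom) = (1 + g_real)(1 + π), so g_real = 1.2020 / 1.1200 − 1 = 0.07321.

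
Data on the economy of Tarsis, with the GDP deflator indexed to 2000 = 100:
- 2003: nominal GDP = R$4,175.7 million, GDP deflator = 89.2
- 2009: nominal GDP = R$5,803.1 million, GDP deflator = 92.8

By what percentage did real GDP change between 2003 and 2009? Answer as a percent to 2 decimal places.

33.58%

Deflate each year: 2003 → 4175.7/0.892 = 4681.28; 2009 → 5803.1/0.928 = 6253.34.
So real GDP changed by 6253.34/4681.28 − 1 = 0.3358, i.e. 33.58%.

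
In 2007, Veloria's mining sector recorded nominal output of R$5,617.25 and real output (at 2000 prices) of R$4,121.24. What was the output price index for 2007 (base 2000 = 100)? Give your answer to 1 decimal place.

output price index = (Nominal / Real) × 100 = 5617.25 / 4121.24 × 100 = 136.30.

136.3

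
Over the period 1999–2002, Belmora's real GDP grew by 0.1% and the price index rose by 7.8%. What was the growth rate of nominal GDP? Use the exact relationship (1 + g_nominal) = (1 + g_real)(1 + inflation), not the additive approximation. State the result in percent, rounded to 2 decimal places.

(1 + g_nom) = (1 + g_real)(1 + π) = 1.0010 × 1.0780 = 1.07908.

7.91%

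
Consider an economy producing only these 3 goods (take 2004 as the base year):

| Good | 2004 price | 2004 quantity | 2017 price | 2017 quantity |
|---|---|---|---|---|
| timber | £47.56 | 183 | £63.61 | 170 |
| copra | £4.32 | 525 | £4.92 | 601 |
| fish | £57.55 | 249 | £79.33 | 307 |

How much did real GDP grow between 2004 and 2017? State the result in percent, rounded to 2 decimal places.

12.05%

Real GDP 2004 = Nominal GDP 2004 = 47.56·183 + 4.32·525 + 57.55·249 = 25301.43.
Real GDP 2017 (at 2004 prices) = 47.56·170 + 4.32·601 + 57.55·307 = 28349.37.
Real growth = 28349.37/25301.43 − 1 = 0.1205.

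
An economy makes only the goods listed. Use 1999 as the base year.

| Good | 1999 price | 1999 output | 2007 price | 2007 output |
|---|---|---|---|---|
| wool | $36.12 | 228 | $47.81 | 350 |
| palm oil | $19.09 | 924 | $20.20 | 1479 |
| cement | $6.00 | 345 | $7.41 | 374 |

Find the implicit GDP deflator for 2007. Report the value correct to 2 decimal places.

114.52

Nominal GDP 2007 = 47.81·350 + 20.20·1479 + 7.41·374 = 49380.64.
Real GDP 2007 (at 1999 prices) = 36.12·350 + 19.09·1479 + 6.00·374 = 43120.11.
Deflator = Nominal/Real × 100 = 49380.64/43120.11 × 100 = 114.519.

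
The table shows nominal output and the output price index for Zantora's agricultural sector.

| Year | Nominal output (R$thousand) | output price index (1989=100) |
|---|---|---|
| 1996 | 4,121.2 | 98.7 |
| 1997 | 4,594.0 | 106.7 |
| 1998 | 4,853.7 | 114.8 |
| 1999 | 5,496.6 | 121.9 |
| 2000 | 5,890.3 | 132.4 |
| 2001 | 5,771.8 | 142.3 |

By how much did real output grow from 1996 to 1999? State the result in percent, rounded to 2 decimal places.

7.99%

Real output 1996 = 4121.2/0.987 = 4175.48.
Real output 1999 = 5496.6/1.219 = 4509.11.
Change = 4509.11/4175.48 − 1 = 0.0799.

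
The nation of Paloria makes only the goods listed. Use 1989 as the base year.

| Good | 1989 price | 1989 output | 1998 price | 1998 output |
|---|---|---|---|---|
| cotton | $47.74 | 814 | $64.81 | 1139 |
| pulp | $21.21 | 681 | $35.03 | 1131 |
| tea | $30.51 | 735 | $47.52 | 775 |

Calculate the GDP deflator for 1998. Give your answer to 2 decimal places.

147.31

Nominal GDP 1998 = 64.81·1139 + 35.03·1131 + 47.52·775 = 150265.52.
Real GDP 1998 (at 1989 prices) = 47.74·1139 + 21.21·1131 + 30.51·775 = 102009.62.
Deflator = Nominal/Real × 100 = 150265.52/102009.62 × 100 = 147.305.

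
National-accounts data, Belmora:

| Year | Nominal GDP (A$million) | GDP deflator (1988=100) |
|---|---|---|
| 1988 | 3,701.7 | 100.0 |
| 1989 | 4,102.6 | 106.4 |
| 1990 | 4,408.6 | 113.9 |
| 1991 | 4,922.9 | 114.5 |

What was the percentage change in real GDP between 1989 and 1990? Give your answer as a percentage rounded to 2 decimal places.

0.38%

Real GDP 1989 = 4102.6/1.064 = 3855.83.
Real GDP 1990 = 4408.6/1.139 = 3870.59.
Change = 3870.59/3855.83 − 1 = 0.0038.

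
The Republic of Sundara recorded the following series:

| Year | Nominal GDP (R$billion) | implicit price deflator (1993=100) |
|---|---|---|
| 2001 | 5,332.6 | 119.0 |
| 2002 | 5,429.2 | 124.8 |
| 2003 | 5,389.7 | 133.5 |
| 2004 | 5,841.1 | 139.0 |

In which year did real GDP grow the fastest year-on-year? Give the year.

2004

2002: real = 5429.2/1.248 = 4350.32; growth vs 2001 (4481.18) = -2.92%.
2003: real = 5389.7/1.335 = 4037.23; growth vs 2002 (4350.32) = -7.20%.
2004: real = 5841.1/1.390 = 4202.23; growth vs 2003 (4037.23) = 4.09%.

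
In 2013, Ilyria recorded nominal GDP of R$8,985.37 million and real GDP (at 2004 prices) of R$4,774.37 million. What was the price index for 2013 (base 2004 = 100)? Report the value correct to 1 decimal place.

price index = (Nominal / Real) × 100 = 8985.37 / 4774.37 × 100 = 188.20.

188.2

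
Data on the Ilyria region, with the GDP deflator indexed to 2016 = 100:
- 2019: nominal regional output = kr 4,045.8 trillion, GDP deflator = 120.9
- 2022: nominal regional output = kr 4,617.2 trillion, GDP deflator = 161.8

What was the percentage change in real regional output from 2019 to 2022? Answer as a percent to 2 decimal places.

-14.72%

Deflate each year: 2019 → 4045.8/1.209 = 3346.40; 2022 → 4617.2/1.618 = 2853.65.
So real regional output changed by 2853.65/3346.40 − 1 = -0.1472, i.e. -14.72%.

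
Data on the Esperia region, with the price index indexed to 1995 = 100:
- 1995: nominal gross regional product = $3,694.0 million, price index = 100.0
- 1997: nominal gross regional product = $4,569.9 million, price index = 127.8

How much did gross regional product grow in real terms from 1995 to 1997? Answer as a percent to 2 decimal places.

-3.20%

Deflate each year: 1995 → 3694.0/1.000 = 3694.00; 1997 → 4569.9/1.278 = 3575.82.
So real gross regional product changed by 3575.82/3694.00 − 1 = -0.0320, i.e. -3.20%.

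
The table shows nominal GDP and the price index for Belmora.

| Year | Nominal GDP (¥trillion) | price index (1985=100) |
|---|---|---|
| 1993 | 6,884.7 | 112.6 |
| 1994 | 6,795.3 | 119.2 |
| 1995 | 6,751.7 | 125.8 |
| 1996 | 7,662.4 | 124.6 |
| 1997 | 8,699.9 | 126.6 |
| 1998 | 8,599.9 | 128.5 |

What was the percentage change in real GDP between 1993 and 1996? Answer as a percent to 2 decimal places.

0.58%

Real GDP 1993 = 6884.7/1.126 = 6114.30.
Real GDP 1996 = 7662.4/1.246 = 6149.60.
Change = 6149.60/6114.30 − 1 = 0.0058.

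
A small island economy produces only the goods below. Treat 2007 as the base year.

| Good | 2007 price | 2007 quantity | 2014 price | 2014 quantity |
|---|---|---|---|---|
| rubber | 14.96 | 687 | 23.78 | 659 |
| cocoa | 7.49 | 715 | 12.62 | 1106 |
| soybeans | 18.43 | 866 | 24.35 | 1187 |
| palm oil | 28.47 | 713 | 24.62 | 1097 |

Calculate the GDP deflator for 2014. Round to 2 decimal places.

120.06

Nominal GDP 2014 = 23.78·659 + 12.62·1106 + 24.35·1187 + 24.62·1097 = 85540.33.
Real GDP 2014 (at 2007 prices) = 14.96·659 + 7.49·1106 + 18.43·1187 + 28.47·1097 = 71250.58.
Deflator = Nominal/Real × 100 = 85540.33/71250.58 × 100 = 120.056.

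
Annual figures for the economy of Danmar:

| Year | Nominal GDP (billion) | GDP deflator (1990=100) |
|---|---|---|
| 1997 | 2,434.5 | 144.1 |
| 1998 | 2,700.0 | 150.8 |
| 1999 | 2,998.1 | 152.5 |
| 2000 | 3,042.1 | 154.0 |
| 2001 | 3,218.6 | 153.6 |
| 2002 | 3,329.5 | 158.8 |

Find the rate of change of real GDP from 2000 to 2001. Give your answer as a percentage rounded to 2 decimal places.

6.08%

Real GDP 2000 = 3042.1/1.540 = 1975.39.
Real GDP 2001 = 3218.6/1.536 = 2095.44.
Change = 2095.44/1975.39 − 1 = 0.0608.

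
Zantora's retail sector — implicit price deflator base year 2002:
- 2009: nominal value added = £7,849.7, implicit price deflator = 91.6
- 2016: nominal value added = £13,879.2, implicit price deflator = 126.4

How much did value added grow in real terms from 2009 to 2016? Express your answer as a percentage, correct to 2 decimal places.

28.13%

Deflate each year: 2009 → 7849.7/0.916 = 8569.54; 2016 → 13879.2/1.264 = 10980.38.
So real value added changed by 10980.38/8569.54 − 1 = 0.2813, i.e. 28.13%.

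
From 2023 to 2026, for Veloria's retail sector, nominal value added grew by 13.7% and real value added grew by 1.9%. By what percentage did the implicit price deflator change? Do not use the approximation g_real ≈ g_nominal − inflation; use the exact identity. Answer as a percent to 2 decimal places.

11.58%

(1 + g_nom) = (1 + g_real)(1 + π), so π = 1.1370 / 1.0190 − 1 = 0.11580.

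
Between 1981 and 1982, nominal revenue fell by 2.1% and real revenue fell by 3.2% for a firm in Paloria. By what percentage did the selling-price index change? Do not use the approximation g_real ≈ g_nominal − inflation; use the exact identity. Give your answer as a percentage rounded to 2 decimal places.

1.14%

(1 + g_nom) = (1 + g_real)(1 + π), so π = 0.9790 / 0.9680 − 1 = 0.01136.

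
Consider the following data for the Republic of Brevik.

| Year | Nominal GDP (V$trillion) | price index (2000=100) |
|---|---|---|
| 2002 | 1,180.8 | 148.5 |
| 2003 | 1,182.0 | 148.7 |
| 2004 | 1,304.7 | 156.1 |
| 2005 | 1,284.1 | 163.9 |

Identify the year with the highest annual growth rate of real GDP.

2003: real = 1182.0/1.487 = 794.89; growth vs 2002 (795.15) = -0.03%.
2004: real = 1304.7/1.561 = 835.81; growth vs 2003 (794.89) = 5.15%.
2005: real = 1284.1/1.639 = 783.47; growth vs 2004 (835.81) = -6.26%.

2004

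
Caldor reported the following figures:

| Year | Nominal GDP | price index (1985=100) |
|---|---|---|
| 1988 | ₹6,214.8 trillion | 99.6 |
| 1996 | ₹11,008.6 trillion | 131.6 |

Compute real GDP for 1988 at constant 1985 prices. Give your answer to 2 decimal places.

₹6,239.76 trillion

Real GDP = Nominal / (price index/100) = 6214.8 / 0.996 = 6239.76.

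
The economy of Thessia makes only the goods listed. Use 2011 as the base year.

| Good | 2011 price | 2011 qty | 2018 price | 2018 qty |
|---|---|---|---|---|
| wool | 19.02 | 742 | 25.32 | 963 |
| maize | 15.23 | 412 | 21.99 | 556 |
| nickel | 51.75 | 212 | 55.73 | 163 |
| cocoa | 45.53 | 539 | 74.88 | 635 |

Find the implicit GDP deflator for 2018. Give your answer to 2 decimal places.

Nominal GDP 2018 = 25.32·963 + 21.99·556 + 55.73·163 + 74.88·635 = 93242.39.
Real GDP 2018 (at 2011 prices) = 19.02·963 + 15.23·556 + 51.75·163 + 45.53·635 = 64130.94.
Deflator = Nominal/Real × 100 = 93242.39/64130.94 × 100 = 145.394.

145.39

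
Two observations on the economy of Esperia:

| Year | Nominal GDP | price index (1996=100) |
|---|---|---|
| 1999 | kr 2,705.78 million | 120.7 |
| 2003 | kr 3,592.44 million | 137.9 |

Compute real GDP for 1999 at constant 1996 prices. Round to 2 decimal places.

Real GDP = Nominal / (price index/100) = 2705.78 / 1.207 = 2241.74.

kr 2,241.74 million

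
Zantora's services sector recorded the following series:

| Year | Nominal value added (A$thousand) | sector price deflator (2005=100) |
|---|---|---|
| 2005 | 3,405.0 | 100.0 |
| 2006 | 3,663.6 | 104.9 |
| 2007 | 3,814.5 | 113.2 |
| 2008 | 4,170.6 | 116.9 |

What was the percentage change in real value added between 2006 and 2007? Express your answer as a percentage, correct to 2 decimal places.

-3.52%

Real value added 2006 = 3663.6/1.049 = 3492.47.
Real value added 2007 = 3814.5/1.132 = 3369.70.
Change = 3369.70/3492.47 − 1 = -0.0352.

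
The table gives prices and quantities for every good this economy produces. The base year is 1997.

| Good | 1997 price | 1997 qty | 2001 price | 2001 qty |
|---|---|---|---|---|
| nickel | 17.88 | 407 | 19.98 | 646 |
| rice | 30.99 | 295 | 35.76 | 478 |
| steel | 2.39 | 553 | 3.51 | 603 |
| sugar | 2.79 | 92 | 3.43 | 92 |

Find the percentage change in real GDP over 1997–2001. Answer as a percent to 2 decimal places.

Real GDP 1997 = Nominal GDP 1997 = 17.88·407 + 30.99·295 + 2.39·553 + 2.79·92 = 17997.56.
Real GDP 2001 (at 1997 prices) = 17.88·646 + 30.99·478 + 2.39·603 + 2.79·92 = 28061.55.
Real growth = 28061.55/17997.56 − 1 = 0.5592.

55.92%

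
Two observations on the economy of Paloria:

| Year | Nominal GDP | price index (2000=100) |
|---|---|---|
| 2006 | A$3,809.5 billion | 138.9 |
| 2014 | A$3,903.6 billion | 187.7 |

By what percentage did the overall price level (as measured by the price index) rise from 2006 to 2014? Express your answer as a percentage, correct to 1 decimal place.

Price-level change = 187.7 / 138.9 − 1 = 0.3513.

35.1%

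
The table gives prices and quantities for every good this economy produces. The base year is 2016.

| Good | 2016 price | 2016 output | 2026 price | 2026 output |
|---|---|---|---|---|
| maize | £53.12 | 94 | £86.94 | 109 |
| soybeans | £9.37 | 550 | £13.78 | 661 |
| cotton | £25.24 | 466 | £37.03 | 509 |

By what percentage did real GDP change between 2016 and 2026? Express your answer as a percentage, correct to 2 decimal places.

13.34%

Real GDP 2016 = Nominal GDP 2016 = 53.12·94 + 9.37·550 + 25.24·466 = 21908.62.
Real GDP 2026 (at 2016 prices) = 53.12·109 + 9.37·661 + 25.24·509 = 24830.81.
Real growth = 24830.81/21908.62 − 1 = 0.1334.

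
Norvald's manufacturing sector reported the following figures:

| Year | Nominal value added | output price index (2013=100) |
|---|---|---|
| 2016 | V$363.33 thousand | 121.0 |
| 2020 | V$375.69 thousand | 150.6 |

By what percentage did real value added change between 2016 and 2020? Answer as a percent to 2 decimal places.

Deflate each year: 2016 → 363.33/1.210 = 300.27; 2020 → 375.69/1.506 = 249.46.
So real value added changed by 249.46/300.27 − 1 = -0.1692, i.e. -16.92%.

-16.92%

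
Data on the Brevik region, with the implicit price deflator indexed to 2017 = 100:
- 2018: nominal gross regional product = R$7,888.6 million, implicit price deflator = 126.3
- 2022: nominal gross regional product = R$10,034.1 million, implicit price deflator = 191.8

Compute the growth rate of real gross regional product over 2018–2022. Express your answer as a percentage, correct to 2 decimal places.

Deflate each year: 2018 → 7888.6/1.263 = 6245.92; 2022 → 10034.1/1.918 = 5231.54.
So real gross regional product changed by 5231.54/6245.92 − 1 = -0.1624, i.e. -16.24%.

-16.24%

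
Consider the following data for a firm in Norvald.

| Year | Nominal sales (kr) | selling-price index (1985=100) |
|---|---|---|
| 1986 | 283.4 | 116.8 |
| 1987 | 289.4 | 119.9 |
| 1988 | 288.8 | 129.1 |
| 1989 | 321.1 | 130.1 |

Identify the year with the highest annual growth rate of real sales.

1987: real = 289.4/1.199 = 241.37; growth vs 1986 (242.64) = -0.52%.
1988: real = 288.8/1.291 = 223.70; growth vs 1987 (241.37) = -7.32%.
1989: real = 321.1/1.301 = 246.81; growth vs 1988 (223.70) = 10.33%.

1989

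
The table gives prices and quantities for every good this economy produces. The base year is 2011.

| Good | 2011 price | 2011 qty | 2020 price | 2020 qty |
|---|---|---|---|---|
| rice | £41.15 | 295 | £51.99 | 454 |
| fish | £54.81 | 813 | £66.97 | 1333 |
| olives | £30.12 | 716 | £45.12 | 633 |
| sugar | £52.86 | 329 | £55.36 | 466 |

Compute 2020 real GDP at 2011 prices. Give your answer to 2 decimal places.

Real GDP 2020 = Σ (p_2011 × q_2020) = 41.15·454 + 54.81·1333 + 30.12·633 + 52.86·466 = 135442.55.

£135442.55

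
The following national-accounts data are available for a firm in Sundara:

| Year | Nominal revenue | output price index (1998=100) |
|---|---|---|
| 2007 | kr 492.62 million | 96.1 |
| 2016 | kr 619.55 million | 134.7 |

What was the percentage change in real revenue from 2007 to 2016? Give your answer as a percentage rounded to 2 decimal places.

-10.27%

Deflate each year: 2007 → 492.62/0.961 = 512.61; 2016 → 619.55/1.347 = 459.95.
So real revenue changed by 459.95/512.61 − 1 = -0.1027, i.e. -10.27%.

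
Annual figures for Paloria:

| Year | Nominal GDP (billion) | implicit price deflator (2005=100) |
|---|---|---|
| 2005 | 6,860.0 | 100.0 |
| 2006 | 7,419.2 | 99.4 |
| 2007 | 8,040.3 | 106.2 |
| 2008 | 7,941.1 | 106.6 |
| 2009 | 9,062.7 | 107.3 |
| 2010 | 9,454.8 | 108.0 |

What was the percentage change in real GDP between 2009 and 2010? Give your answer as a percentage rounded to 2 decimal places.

Real GDP 2009 = 9062.7/1.073 = 8446.13.
Real GDP 2010 = 9454.8/1.080 = 8754.44.
Change = 8754.44/8446.13 − 1 = 0.0365.

3.65%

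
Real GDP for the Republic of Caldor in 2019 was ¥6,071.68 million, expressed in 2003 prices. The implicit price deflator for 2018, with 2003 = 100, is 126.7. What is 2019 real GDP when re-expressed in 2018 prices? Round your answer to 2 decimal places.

Real GDP in 2018 prices = Real GDP in 2003 prices × (P_2018/P_2003) = 6071.68 × 1.267 = 7692.82.

¥7,692.82 million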